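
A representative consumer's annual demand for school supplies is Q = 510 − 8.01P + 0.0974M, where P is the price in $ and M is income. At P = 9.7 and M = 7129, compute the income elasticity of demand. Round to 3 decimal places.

At P = 9.7, M = 7129: Q = 1126.668.
Holding P constant, ∂Q/∂M = 0.0974.
η_M = (∂Q/∂M)·(M/Q) = 0.0974 × (7129/1126.668) = 0.616.

0.616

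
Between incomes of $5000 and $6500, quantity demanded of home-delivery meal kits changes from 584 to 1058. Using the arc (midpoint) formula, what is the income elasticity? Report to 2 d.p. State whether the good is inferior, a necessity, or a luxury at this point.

ΔQ = 1058 − 584 = 474; midpoint Q̄ = (584 + 1058)/2 = 821.
ΔI = 6500 − 5000 = 1500; midpoint Ī = (5000 + 6500)/2 = 5750.
η = (ΔQ/Q̄) ÷ (ΔI/Ī) = (474/821) ÷ (1500/5750) = 2.21.
η > 1 ⇒ luxury.

2.21 (luxury)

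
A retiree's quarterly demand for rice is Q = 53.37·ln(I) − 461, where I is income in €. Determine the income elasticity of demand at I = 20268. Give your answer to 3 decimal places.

At I = 20268: Q = 68.260.
dQ/dI = 53.37/I = 0.00263321 at this income.
η = (dQ/dI)·(I/Q) = 0.00263321 × (20268/68.260) = 0.782.

0.782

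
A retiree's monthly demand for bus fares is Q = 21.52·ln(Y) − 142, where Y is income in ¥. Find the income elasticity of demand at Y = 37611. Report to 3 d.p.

At Y = 37611: Q = 84.714.
dQ/dY = 21.52/Y = 0.000572173 at this income.
η = (dQ/dY)·(Y/Q) = 0.000572173 × (37611/84.714) = 0.254.

0.254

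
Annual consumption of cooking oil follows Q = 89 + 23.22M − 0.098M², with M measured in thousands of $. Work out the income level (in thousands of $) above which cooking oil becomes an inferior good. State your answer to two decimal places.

dQ/dM = 23.22 − 0.196M.
The good is inferior where dQ/dM < 0. Setting dQ/dM = 0 gives M = 23.22 / 0.196 = 118.47.

118.47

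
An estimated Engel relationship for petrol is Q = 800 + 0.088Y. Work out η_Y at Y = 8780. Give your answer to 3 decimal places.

At Y = 8780: Q = 1572.640.
dQ/dY = 0.088.
η = (dQ/dY)·(Y/Q) = 0.088 × (8780/1572.640) = 0.491.

0.491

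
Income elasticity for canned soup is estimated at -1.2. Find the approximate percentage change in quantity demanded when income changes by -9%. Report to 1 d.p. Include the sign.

10.8%

%ΔQ ≈ η × %ΔI = -1.2 × (-9%) = 10.8%.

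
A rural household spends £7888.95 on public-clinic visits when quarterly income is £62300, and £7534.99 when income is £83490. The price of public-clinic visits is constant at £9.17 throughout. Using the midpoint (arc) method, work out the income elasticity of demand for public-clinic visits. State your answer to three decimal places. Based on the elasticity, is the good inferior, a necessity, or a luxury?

-0.158 (inferior good)

With a constant price, Q₁ = 7888.95/9.17 = 860.300 and Q₂ = 7534.99/9.17 = 821.700 (equivalently, work directly with expenditure since P cancels).
Midpoint %ΔQ = (7534.99 − 7888.95)/7711.97 = -0.04590; midpoint %ΔI = (83490 − 62300)/72895 = 0.29069.
η = -0.04590 / 0.29069 = -0.158.
η < 0 ⇒ inferior good.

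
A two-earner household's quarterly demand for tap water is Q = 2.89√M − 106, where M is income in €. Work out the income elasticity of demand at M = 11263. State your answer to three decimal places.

At M = 11263: Q = 200.708.
dQ/dM = 2.89/(2√M) = 0.0136157 at this income.
η = (dQ/dM)·(M/Q) = 0.0136157 × (11263/200.708) = 0.764.

0.764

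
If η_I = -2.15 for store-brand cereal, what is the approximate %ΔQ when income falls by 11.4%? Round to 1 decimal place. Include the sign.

24.5%

%ΔQ ≈ η × %ΔI = -2.15 × (-11.4%) = 24.5%.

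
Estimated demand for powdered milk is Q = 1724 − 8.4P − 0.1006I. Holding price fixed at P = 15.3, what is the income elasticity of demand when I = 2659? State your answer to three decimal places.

-0.201

At P = 15.3, I = 2659: Q = 1327.985.
Holding P constant, ∂Q/∂I = −0.1006.
η_I = (∂Q/∂I)·(I/Q) = -0.1006 × (2659/1327.985) = -0.201.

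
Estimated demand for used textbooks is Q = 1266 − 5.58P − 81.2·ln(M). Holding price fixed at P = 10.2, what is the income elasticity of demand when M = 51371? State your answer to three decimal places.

-0.247

At P = 10.2, M = 51371: Q = 328.321.
Holding P constant, ∂Q/∂M = -81.2/M = -0.00158066.
η_M = (∂Q/∂M)·(M/Q) = -0.00158066 × (51371/328.321) = -0.247.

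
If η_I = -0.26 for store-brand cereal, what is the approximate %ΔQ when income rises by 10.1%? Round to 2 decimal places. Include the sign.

-2.63%

%ΔQ ≈ η × %ΔI = -0.26 × 10.1% = -2.63%.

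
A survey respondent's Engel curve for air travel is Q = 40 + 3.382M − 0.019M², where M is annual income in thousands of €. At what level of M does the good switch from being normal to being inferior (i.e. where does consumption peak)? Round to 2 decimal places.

dQ/dM = 3.382 − 0.038M.
The good is inferior where dQ/dM < 0. Setting dQ/dM = 0 gives M = 3.382 / 0.038 = 89.00.

89.00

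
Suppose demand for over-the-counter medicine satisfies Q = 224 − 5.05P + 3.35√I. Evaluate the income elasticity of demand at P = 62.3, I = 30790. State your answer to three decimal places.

0.591

At P = 62.3, I = 30790: Q = 497.212.
Holding P constant, ∂Q/∂I = 3.35/(2√I) = 0.00954575.
η_I = (∂Q/∂I)·(I/Q) = 0.00954575 × (30790/497.212) = 0.591.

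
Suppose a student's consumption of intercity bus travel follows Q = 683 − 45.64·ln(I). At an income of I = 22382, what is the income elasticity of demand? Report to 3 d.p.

-0.202

At I = 22382: Q = 225.869.
dQ/dI = -45.64/I = -0.00203914 at this income.
η = (dQ/dI)·(I/Q) = -0.00203914 × (22382/225.869) = -0.202.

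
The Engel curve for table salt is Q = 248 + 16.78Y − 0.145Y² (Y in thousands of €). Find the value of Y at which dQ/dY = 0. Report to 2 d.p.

dQ/dY = 16.78 − 0.29Y.
The good is inferior where dQ/dY < 0. Setting dQ/dY = 0 gives Y = 16.78 / 0.29 = 57.86.

57.86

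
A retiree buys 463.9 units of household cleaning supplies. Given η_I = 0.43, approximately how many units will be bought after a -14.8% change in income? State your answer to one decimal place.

%ΔQ ≈ η × %ΔI = 0.43 × (-14.8%) = -6.364%.
New Q ≈ 463.9 × (1 − 0.06364) = 434.4.

434.4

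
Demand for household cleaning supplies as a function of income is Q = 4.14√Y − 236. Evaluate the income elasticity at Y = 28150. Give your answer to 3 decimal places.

At Y = 28150: Q = 458.608.
dQ/dY = 4.14/(2√Y) = 0.0123376 at this income.
η = (dQ/dY)·(Y/Q) = 0.0123376 × (28150/458.608) = 0.757.

0.757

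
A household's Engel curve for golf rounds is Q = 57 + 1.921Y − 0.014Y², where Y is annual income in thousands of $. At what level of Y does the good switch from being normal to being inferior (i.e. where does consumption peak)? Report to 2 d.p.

68.61

dQ/dY = 1.921 − 0.028Y.
The good is inferior where dQ/dY < 0. Setting dQ/dY = 0 gives Y = 1.921 / 0.028 = 68.61.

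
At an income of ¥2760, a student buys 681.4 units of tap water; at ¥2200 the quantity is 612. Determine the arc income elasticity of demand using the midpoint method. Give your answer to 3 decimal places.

ΔQ = 612 − 681.4 = -69.4; midpoint Q̄ = (681.4 + 612)/2 = 646.7.
ΔI = 2200 − 2760 = -560; midpoint Ī = (2760 + 2200)/2 = 2480.
η = (ΔQ/Q̄) ÷ (ΔI/Ī) = (-69.4/646.7) ÷ (-560/2480) = 0.475.

0.475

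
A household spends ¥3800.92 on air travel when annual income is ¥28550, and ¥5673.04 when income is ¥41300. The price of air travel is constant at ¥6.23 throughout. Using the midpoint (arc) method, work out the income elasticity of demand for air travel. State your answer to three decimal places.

With a constant price, Q₁ = 3800.92/6.23 = 610.100 and Q₂ = 5673.04/6.23 = 910.600 (equivalently, work directly with expenditure since P cancels).
Midpoint %ΔQ = (5673.04 − 3800.92)/4736.98 = 0.39521; midpoint %ΔI = (41300 − 28550)/34925 = 0.36507.
η = 0.39521 / 0.36507 = 1.083.

1.083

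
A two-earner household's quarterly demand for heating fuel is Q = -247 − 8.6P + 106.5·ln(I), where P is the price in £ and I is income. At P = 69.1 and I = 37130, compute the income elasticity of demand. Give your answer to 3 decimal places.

0.381

At P = 69.1, I = 37130: Q = 279.352.
Holding P constant, ∂Q/∂I = 106.5/I = 0.0028683.
η_I = (∂Q/∂I)·(I/Q) = 0.0028683 × (37130/279.352) = 0.381.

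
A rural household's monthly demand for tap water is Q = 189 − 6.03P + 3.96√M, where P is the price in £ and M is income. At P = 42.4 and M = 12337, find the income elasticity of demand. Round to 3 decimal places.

0.589

At P = 42.4, M = 12337: Q = 373.173.
Holding P constant, ∂Q/∂M = 3.96/(2√M) = 0.0178263.
η_M = (∂Q/∂M)·(M/Q) = 0.0178263 × (12337/373.173) = 0.589.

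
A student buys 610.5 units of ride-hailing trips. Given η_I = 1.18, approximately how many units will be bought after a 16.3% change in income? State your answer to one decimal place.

%ΔQ ≈ η × %ΔI = 1.18 × 16.3% = 19.234%.
New Q ≈ 610.5 × (1 + 0.19234) = 727.9.

727.9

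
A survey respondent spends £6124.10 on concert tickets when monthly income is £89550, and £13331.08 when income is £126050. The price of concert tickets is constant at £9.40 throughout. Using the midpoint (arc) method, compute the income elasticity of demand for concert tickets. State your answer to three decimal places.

2.188

With a constant price, Q₁ = 6124.10/9.40 = 651.500 and Q₂ = 13331.08/9.40 = 1418.200 (equivalently, work directly with expenditure since P cancels).
Midpoint %ΔQ = (13331.08 − 6124.10)/9727.59 = 0.74088; midpoint %ΔI = (126050 − 89550)/107800 = 0.33859.
η = 0.74088 / 0.33859 = 2.188.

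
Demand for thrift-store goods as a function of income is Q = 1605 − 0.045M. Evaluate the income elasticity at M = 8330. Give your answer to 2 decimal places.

-0.30

At M = 8330: Q = 1230.150.
dQ/dM = −0.045.
η = (dQ/dM)·(M/Q) = -0.045 × (8330/1230.150) = -0.30.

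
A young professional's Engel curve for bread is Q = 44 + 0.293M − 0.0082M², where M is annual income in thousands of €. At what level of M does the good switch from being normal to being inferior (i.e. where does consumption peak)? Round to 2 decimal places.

dQ/dM = 0.293 − 0.0164M.
The good is inferior where dQ/dM < 0. Setting dQ/dM = 0 gives M = 0.293 / 0.0164 = 17.87.

17.87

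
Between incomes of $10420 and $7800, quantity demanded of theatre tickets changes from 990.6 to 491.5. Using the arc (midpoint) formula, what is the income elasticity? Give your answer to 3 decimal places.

2.342

ΔQ = 491.5 − 990.6 = -499.1; midpoint Q̄ = (990.6 + 491.5)/2 = 741.05.
ΔI = 7800 − 10420 = -2620; midpoint Ī = (10420 + 7800)/2 = 9110.
η = (ΔQ/Q̄) ÷ (ΔI/Ī) = (-499.1/741.05) ÷ (-2620/9110) = 2.342.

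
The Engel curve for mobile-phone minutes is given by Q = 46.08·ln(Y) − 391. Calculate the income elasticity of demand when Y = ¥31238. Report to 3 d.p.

At Y = 31238: Q = 85.900.
dQ/dY = 46.08/Y = 0.00147513 at this income.
η = (dQ/dY)·(Y/Q) = 0.00147513 × (31238/85.900) = 0.536.

0.536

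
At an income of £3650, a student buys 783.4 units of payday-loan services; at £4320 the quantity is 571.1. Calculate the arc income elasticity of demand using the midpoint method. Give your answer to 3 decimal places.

ΔQ = 571.1 − 783.4 = -212.3; midpoint Q̄ = (783.4 + 571.1)/2 = 677.25.
ΔI = 4320 − 3650 = 670; midpoint Ī = (3650 + 4320)/2 = 3985.
η = (ΔQ/Q̄) ÷ (ΔI/Ī) = (-212.3/677.25) ÷ (670/3985) = -1.864.

-1.864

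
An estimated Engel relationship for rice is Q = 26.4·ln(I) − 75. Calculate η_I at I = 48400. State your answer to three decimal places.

At I = 48400: Q = 209.784.
dQ/dI = 26.4/I = 0.000545455 at this income.
η = (dQ/dI)·(I/Q) = 0.000545455 × (48400/209.784) = 0.126.

0.126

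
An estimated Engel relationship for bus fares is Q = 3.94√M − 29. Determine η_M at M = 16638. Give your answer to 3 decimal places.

0.530

At M = 16638: Q = 479.214.
dQ/dM = 3.94/(2√M) = 0.0152727 at this income.
η = (dQ/dM)·(M/Q) = 0.0152727 × (16638/479.214) = 0.530.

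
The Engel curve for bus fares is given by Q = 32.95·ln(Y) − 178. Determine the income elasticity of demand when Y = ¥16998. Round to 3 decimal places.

0.230

At Y = 16998: Q = 142.961.
dQ/dY = 32.95/Y = 0.00193846 at this income.
η = (dQ/dY)·(Y/Q) = 0.00193846 × (16998/142.961) = 0.230.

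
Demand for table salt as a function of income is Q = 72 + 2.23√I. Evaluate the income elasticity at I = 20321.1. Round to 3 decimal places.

At I = 20321.1: Q = 389.891.
dQ/dI = 2.23/(2√I) = 0.0078217 at this income.
η = (dQ/dI)·(I/Q) = 0.0078217 × (20321.1/389.891) = 0.408.

0.408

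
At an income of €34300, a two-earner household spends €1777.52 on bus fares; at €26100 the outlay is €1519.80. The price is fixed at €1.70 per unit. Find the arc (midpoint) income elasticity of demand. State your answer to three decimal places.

0.576

With a constant price, Q₁ = 1777.52/1.70 = 1045.600 and Q₂ = 1519.80/1.70 = 894.000 (equivalently, work directly with expenditure since P cancels).
Midpoint %ΔQ = (1519.80 − 1777.52)/1648.66 = -0.15632; midpoint %ΔI = (26100 − 34300)/30200 = -0.27152.
η = -0.15632 / -0.27152 = 0.576.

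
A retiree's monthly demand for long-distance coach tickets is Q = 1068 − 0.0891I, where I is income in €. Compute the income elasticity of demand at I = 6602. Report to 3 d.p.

At I = 6602: Q = 479.762.
dQ/dI = −0.0891.
η = (dQ/dI)·(I/Q) = -0.0891 × (6602/479.762) = -1.226.

-1.226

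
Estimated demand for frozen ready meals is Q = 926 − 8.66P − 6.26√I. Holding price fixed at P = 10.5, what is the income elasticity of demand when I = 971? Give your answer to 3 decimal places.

-0.152

At P = 10.5, I = 971: Q = 640.003.
Holding P constant, ∂Q/∂I = -6.26/(2√I) = -0.100446.
η_I = (∂Q/∂I)·(I/Q) = -0.100446 × (971/640.003) = -0.152.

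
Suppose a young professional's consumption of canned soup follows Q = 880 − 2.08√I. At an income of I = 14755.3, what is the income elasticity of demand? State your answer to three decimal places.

At I = 14755.3: Q = 627.339.
dQ/dI = -2.08/(2√I) = -0.00856169 at this income.
η = (dQ/dI)·(I/Q) = -0.00856169 × (14755.3/627.339) = -0.201.

-0.201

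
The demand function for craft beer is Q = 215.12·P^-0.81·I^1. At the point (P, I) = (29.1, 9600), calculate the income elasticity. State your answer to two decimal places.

1.00

For a multiplicative demand Q = A·P^α·I^β, the income elasticity is β everywhere.
Here β = 1, so η = 1.00.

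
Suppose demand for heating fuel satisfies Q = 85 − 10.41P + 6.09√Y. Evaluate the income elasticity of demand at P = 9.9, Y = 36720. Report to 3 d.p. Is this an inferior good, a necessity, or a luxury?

At P = 9.9, Y = 36720: Q = 1148.935.
Holding P constant, ∂Q/∂Y = 6.09/(2√Y) = 0.0158904.
η_Y = (∂Q/∂Y)·(Y/Q) = 0.0158904 × (36720/1148.935) = 0.508.
Since 0 < η < 1, this is a necessity.

0.508 (necessity)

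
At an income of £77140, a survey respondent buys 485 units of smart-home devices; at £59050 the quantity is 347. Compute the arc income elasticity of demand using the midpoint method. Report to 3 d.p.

1.249

ΔQ = 347 − 485 = -138; midpoint Q̄ = (485 + 347)/2 = 416.
ΔI = 59050 − 77140 = -18090; midpoint Ī = (77140 + 59050)/2 = 68095.
η = (ΔQ/Q̄) ÷ (ΔI/Ī) = (-138/416) ÷ (-18090/68095) = 1.249.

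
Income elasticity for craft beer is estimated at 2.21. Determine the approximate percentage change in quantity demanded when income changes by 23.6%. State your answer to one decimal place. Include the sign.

%ΔQ ≈ η × %ΔI = 2.21 × 23.6% = 52.2%.

52.2%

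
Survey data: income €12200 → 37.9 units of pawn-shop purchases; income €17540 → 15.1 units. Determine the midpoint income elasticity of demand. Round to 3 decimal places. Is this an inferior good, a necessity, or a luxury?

-2.396 (inferior good)

ΔQ = 15.1 − 37.9 = -22.8; midpoint Q̄ = (37.9 + 15.1)/2 = 26.5.
ΔI = 17540 − 12200 = 5340; midpoint Ī = (12200 + 17540)/2 = 14870.
η = (ΔQ/Q̄) ÷ (ΔI/Ī) = (-22.8/26.5) ÷ (5340/14870) = -2.396.
η < 0 ⇒ inferior good.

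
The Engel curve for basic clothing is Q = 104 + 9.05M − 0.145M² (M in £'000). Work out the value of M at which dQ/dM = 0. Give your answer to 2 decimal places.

31.21

dQ/dM = 9.05 − 0.29M.
The good is inferior where dQ/dM < 0. Setting dQ/dM = 0 gives M = 9.05 / 0.29 = 31.21.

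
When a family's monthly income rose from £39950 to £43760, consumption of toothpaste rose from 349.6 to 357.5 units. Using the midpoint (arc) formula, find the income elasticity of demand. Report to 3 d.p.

0.245

ΔQ = 357.5 − 349.6 = 7.9; midpoint Q̄ = (349.6 + 357.5)/2 = 353.55.
ΔI = 43760 − 39950 = 3810; midpoint Ī = (39950 + 43760)/2 = 41855.
η = (ΔQ/Q̄) ÷ (ΔI/Ī) = (7.9/353.55) ÷ (3810/41855) = 0.245.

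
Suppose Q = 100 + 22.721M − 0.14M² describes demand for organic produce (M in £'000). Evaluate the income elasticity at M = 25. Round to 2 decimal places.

0.68

At M = 25: Q = 580.5250.
dQ/dM = 22.721 − 0.28M = 15.72100.
η = (dQ/dM)·(M/Q) = 15.72100 × (25/580.5250) = 0.68.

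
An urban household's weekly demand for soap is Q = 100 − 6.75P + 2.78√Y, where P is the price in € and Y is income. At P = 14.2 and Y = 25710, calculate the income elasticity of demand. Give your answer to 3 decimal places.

At P = 14.2, Y = 25710: Q = 449.905.
Holding P constant, ∂Q/∂Y = 2.78/(2√Y) = 0.0086689.
η_Y = (∂Q/∂Y)·(Y/Q) = 0.0086689 × (25710/449.905) = 0.495.

0.495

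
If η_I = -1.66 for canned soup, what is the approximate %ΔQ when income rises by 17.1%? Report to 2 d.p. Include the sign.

-28.39%

%ΔQ ≈ η × %ΔI = -1.66 × 17.1% = -28.39%.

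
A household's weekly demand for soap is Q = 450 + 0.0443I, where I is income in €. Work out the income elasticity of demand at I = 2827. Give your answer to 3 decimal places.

0.218

At I = 2827: Q = 575.236.
dQ/dI = 0.0443.
η = (dQ/dI)·(I/Q) = 0.0443 × (2827/575.236) = 0.218.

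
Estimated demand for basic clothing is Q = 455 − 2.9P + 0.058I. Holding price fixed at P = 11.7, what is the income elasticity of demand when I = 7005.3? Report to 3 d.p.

0.491

At P = 11.7, I = 7005.3: Q = 827.377.
Holding P constant, ∂Q/∂I = 0.058.
η_I = (∂Q/∂I)·(I/Q) = 0.058 × (7005.3/827.377) = 0.491.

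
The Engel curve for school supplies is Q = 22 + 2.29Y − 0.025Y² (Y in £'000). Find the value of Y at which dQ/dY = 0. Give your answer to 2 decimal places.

dQ/dY = 2.29 − 0.05Y.
The good is inferior where dQ/dY < 0. Setting dQ/dY = 0 gives Y = 2.29 / 0.05 = 45.80.

45.80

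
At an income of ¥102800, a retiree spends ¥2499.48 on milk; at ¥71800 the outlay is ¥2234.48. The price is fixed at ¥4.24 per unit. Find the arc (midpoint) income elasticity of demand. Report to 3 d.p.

0.315

With a constant price, Q₁ = 2499.48/4.24 = 589.500 and Q₂ = 2234.48/4.24 = 527.000 (equivalently, work directly with expenditure since P cancels).
Midpoint %ΔQ = (2234.48 − 2499.48)/2366.98 = -0.11196; midpoint %ΔI = (71800 − 102800)/87300 = -0.35510.
η = -0.11196 / -0.35510 = 0.315.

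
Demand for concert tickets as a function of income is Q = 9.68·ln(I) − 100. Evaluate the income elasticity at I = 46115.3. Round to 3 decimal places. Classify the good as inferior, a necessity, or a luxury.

2.449 (luxury)

At I = 46115.3: Q = 3.953.
dQ/dI = 9.68/I = 0.000209909 at this income.
η = (dQ/dI)·(I/Q) = 0.000209909 × (46115.3/3.953) = 2.449.
Since η > 1, the good is a luxury.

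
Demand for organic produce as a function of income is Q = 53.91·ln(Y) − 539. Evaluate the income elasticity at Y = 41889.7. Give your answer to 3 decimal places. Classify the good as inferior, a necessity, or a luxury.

1.551 (luxury)

At Y = 41889.7: Q = 34.753.
dQ/dY = 53.91/Y = 0.00128695 at this income.
η = (dQ/dY)·(Y/Q) = 0.00128695 × (41889.7/34.753) = 1.551.
Since η > 1, the good is a luxury.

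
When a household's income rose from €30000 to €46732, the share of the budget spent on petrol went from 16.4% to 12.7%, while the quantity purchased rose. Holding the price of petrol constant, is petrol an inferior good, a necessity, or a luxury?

Quantity rises but the budget share falls as income rises, so 0 < η < 1.

necessity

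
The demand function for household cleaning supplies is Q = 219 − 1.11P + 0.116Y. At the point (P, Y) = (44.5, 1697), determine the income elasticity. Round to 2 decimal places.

0.54

At P = 44.5, Y = 1697: Q = 366.457.
Holding P constant, ∂Q/∂Y = 0.116.
η_Y = (∂Q/∂Y)·(Y/Q) = 0.116 × (1697/366.457) = 0.54.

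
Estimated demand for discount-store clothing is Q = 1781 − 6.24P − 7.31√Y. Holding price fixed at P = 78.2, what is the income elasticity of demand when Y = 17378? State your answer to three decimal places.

At P = 78.2, Y = 17378: Q = 329.387.
Holding P constant, ∂Q/∂Y = -7.31/(2√Y) = -0.027726.
η_Y = (∂Q/∂Y)·(Y/Q) = -0.027726 × (17378/329.387) = -1.463.

-1.463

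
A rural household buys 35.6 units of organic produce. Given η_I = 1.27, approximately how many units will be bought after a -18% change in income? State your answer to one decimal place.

27.5

%ΔQ ≈ η × %ΔI = 1.27 × (-18%) = -22.86%.
New Q ≈ 35.6 × (1 − 0.2286) = 27.5.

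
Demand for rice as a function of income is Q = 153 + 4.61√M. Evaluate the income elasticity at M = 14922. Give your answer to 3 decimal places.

0.393

At M = 14922: Q = 716.137.
dQ/dM = 4.61/(2√M) = 0.0188694 at this income.
η = (dQ/dM)·(M/Q) = 0.0188694 × (14922/716.137) = 0.393.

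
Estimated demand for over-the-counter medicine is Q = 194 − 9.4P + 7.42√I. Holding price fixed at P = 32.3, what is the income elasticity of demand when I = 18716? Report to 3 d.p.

At P = 32.3, I = 18716: Q = 905.484.
Holding P constant, ∂Q/∂I = 7.42/(2√I) = 0.0271186.
η_I = (∂Q/∂I)·(I/Q) = 0.0271186 × (18716/905.484) = 0.561.

0.561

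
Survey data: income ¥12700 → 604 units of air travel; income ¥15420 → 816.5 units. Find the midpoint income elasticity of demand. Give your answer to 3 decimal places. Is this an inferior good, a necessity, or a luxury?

ΔQ = 816.5 − 604 = 212.5; midpoint Q̄ = (604 + 816.5)/2 = 710.25.
ΔI = 15420 − 12700 = 2720; midpoint Ī = (12700 + 15420)/2 = 14060.
η = (ΔQ/Q̄) ÷ (ΔI/Ī) = (212.5/710.25) ÷ (2720/14060) = 1.547.
η > 1 ⇒ luxury.

1.547 (luxury)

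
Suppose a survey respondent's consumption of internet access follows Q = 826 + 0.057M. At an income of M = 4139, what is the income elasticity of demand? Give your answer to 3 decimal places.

0.222

At M = 4139: Q = 1061.923.
dQ/dM = 0.057.
η = (dQ/dM)·(M/Q) = 0.057 × (4139/1061.923) = 0.222.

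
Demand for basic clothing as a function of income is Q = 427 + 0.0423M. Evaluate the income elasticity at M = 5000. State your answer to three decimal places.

0.331

At M = 5000: Q = 638.500.
dQ/dM = 0.0423.
η = (dQ/dM)·(M/Q) = 0.0423 × (5000/638.500) = 0.331.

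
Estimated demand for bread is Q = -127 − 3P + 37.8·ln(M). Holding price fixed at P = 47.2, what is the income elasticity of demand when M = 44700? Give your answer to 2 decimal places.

At P = 47.2, M = 44700: Q = 136.152.
Holding P constant, ∂Q/∂M = 37.8/M = 0.000845638.
η_M = (∂Q/∂M)·(M/Q) = 0.000845638 × (44700/136.152) = 0.28.

0.28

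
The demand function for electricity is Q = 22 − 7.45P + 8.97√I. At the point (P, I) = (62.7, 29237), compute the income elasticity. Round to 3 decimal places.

0.704

At P = 62.7, I = 29237: Q = 1088.650.
Holding P constant, ∂Q/∂I = 8.97/(2√I) = 0.0262299.
η_I = (∂Q/∂I)·(I/Q) = 0.0262299 × (29237/1088.650) = 0.704.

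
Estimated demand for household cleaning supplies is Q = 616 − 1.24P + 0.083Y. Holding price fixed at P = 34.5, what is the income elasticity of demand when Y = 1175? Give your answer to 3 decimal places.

0.145

At P = 34.5, Y = 1175: Q = 670.745.
Holding P constant, ∂Q/∂Y = 0.083.
η_Y = (∂Q/∂Y)·(Y/Q) = 0.083 × (1175/670.745) = 0.145.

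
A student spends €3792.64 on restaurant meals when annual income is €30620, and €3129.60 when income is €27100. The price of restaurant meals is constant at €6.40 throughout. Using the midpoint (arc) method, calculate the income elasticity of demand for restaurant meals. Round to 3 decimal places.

With a constant price, Q₁ = 3792.64/6.40 = 592.600 and Q₂ = 3129.60/6.40 = 489.000 (equivalently, work directly with expenditure since P cancels).
Midpoint %ΔQ = (3129.60 − 3792.64)/3461.12 = -0.19157; midpoint %ΔI = (27100 − 30620)/28860 = -0.12197.
η = -0.19157 / -0.12197 = 1.571.

1.571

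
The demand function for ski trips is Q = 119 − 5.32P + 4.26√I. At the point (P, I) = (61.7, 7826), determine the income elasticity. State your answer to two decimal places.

At P = 61.7, I = 7826: Q = 167.616.
Holding P constant, ∂Q/∂I = 4.26/(2√I) = 0.0240774.
η_I = (∂Q/∂I)·(I/Q) = 0.0240774 × (7826/167.616) = 1.12.

1.12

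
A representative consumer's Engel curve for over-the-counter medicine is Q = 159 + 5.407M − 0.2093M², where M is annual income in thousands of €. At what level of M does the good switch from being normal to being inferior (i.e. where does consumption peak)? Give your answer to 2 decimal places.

dQ/dM = 5.407 − 0.4186M.
The good is inferior where dQ/dM < 0. Setting dQ/dM = 0 gives M = 5.407 / 0.4186 = 12.92.

12.92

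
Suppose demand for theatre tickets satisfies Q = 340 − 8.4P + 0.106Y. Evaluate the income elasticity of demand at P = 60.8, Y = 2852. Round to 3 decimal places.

At P = 60.8, Y = 2852: Q = 131.592.
Holding P constant, ∂Q/∂Y = 0.106.
η_Y = (∂Q/∂Y)·(Y/Q) = 0.106 × (2852/131.592) = 2.297.

2.297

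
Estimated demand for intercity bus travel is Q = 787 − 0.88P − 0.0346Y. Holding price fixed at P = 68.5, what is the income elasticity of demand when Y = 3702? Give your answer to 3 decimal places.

At P = 68.5, Y = 3702: Q = 598.631.
Holding P constant, ∂Q/∂Y = −0.0346.
η_Y = (∂Q/∂Y)·(Y/Q) = -0.0346 × (3702/598.631) = -0.214.

-0.214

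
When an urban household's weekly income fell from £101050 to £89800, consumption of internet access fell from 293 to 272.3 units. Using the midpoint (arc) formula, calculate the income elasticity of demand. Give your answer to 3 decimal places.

0.621

ΔQ = 272.3 − 293 = -20.7; midpoint Q̄ = (293 + 272.3)/2 = 282.65.
ΔI = 89800 − 101050 = -11250; midpoint Ī = (101050 + 89800)/2 = 95425.
η = (ΔQ/Q̄) ÷ (ΔI/Ī) = (-20.7/282.65) ÷ (-11250/95425) = 0.621.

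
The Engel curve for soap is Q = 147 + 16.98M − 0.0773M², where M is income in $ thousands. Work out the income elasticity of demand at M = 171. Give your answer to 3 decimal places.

At M = 171: Q = 790.2507.
dQ/dM = 16.98 − 0.1546M = -9.45660.
η = (dQ/dM)·(M/Q) = -9.45660 × (171/790.2507) = -2.046.

-2.046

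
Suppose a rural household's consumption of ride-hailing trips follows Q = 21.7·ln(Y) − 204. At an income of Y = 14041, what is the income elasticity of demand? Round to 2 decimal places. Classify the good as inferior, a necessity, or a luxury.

6.72 (luxury)

At Y = 14041: Q = 3.229.
dQ/dY = 21.7/Y = 0.00154547 at this income.
η = (dQ/dY)·(Y/Q) = 0.00154547 × (14041/3.229) = 6.72.
Since η > 1, the good is a luxury.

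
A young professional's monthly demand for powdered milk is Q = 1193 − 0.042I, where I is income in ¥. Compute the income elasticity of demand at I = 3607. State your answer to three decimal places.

-0.145

At I = 3607: Q = 1041.506.
dQ/dI = −0.042.
η = (dQ/dI)·(I/Q) = -0.042 × (3607/1041.506) = -0.145.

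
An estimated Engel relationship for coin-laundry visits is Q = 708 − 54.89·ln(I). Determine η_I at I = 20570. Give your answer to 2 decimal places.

At I = 20570: Q = 162.855.
dQ/dI = -54.89/I = -0.00266845 at this income.
η = (dQ/dI)·(I/Q) = -0.00266845 × (20570/162.855) = -0.34.

-0.34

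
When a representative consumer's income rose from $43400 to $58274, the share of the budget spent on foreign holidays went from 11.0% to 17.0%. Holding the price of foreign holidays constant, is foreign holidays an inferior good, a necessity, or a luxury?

The budget share rises as income rises, so η > 1.

luxury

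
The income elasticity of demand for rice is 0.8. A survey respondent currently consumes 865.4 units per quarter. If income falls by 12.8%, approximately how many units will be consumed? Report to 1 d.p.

%ΔQ ≈ η × %ΔI = 0.8 × (-12.8%) = -10.24%.
New Q ≈ 865.4 × (1 − 0.1024) = 776.8.

776.8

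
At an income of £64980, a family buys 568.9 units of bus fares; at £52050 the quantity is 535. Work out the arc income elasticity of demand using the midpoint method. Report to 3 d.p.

ΔQ = 535 − 568.9 = -33.9; midpoint Q̄ = (568.9 + 535)/2 = 551.95.
ΔI = 52050 − 64980 = -12930; midpoint Ī = (64980 + 52050)/2 = 58515.
η = (ΔQ/Q̄) ÷ (ΔI/Ī) = (-33.9/551.95) ÷ (-12930/58515) = 0.278.

0.278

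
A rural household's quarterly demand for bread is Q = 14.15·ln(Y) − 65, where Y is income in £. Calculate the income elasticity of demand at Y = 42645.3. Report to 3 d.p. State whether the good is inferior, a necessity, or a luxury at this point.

At Y = 42645.3: Q = 85.849.
dQ/dY = 14.15/Y = 0.000331807 at this income.
η = (dQ/dY)·(Y/Q) = 0.000331807 × (42645.3/85.849) = 0.165.
Since 0 < η < 1, the good is a necessity.

0.165 (necessity)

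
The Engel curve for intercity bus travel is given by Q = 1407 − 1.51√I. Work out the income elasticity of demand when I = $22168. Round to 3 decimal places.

-0.095

At I = 22168: Q = 1182.177.
dQ/dI = -1.51/(2√I) = -0.00507088 at this income.
η = (dQ/dI)·(I/Q) = -0.00507088 × (22168/1182.177) = -0.095.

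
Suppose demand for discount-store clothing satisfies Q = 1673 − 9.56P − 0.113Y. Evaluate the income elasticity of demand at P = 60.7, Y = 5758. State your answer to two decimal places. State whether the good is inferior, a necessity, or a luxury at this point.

At P = 60.7, Y = 5758: Q = 442.054.
Holding P constant, ∂Q/∂Y = −0.113.
η_Y = (∂Q/∂Y)·(Y/Q) = -0.113 × (5758/442.054) = -1.47.
Since η < 0, this is an inferior good.

-1.47 (inferior good)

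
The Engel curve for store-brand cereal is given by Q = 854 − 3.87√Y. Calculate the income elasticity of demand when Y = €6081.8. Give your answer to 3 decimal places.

-0.273

At Y = 6081.8: Q = 552.195.
dQ/dY = -3.87/(2√Y) = -0.0248122 at this income.
η = (dQ/dY)·(Y/Q) = -0.0248122 × (6081.8/552.195) = -0.273.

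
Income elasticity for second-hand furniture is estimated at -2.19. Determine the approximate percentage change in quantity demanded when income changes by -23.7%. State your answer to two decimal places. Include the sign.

%ΔQ ≈ η × %ΔI = -2.19 × (-23.7%) = 51.90%.

51.90%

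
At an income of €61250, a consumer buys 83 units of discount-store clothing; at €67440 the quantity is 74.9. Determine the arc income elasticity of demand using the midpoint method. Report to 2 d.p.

-1.07

ΔQ = 74.9 − 83 = -8.1; midpoint Q̄ = (83 + 74.9)/2 = 78.95.
ΔI = 67440 − 61250 = 6190; midpoint Ī = (61250 + 67440)/2 = 64345.
η = (ΔQ/Q̄) ÷ (ΔI/Ī) = (-8.1/78.95) ÷ (6190/64345) = -1.07.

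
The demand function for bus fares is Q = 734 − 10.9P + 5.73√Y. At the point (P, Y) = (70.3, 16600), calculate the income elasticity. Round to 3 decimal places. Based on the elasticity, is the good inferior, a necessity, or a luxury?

At P = 70.3, Y = 16600: Q = 705.989.
Holding P constant, ∂Q/∂Y = 5.73/(2√Y) = 0.0222367.
η_Y = (∂Q/∂Y)·(Y/Q) = 0.0222367 × (16600/705.989) = 0.523.
Since 0 < η < 1, this is a necessity.

0.523 (necessity)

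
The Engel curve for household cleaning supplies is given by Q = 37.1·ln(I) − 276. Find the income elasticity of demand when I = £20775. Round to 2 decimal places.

At I = 20775: Q = 92.830.
dQ/dI = 37.1/I = 0.0017858 at this income.
η = (dQ/dI)·(I/Q) = 0.0017858 × (20775/92.830) = 0.40.

0.40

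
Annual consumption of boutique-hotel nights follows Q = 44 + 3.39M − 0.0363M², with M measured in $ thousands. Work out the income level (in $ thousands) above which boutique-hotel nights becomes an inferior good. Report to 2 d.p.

dQ/dM = 3.39 − 0.0726M.
The good is inferior where dQ/dM < 0. Setting dQ/dM = 0 gives M = 3.39 / 0.0726 = 46.69.

46.69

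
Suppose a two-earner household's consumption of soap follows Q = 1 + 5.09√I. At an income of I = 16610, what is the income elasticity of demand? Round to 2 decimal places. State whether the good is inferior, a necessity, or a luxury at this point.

0.50 (necessity)

At I = 16610: Q = 656.998.
dQ/dI = 5.09/(2√I) = 0.0197471 at this income.
η = (dQ/dI)·(I/Q) = 0.0197471 × (16610/656.998) = 0.50.
Since 0 < η < 1, the good is a necessity.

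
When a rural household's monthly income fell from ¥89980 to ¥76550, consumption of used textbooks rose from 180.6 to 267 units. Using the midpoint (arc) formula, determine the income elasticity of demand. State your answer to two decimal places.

-2.39

ΔQ = 267 − 180.6 = 86.4; midpoint Q̄ = (180.6 + 267)/2 = 223.8.
ΔI = 76550 − 89980 = -13430; midpoint Ī = (89980 + 76550)/2 = 83265.
η = (ΔQ/Q̄) ÷ (ΔI/Ī) = (86.4/223.8) ÷ (-13430/83265) = -2.39.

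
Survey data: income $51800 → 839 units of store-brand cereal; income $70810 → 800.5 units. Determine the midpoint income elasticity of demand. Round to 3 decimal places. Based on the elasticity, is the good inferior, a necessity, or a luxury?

ΔQ = 800.5 − 839 = -38.5; midpoint Q̄ = (839 + 800.5)/2 = 819.75.
ΔI = 70810 − 51800 = 19010; midpoint Ī = (51800 + 70810)/2 = 61305.
η = (ΔQ/Q̄) ÷ (ΔI/Ī) = (-38.5/819.75) ÷ (19010/61305) = -0.151.
η < 0 ⇒ inferior good.

-0.151 (inferior good)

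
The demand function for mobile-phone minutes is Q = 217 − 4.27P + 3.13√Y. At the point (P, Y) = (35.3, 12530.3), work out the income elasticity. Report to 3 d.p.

0.420

At P = 35.3, Y = 12530.3: Q = 416.638.
Holding P constant, ∂Q/∂Y = 3.13/(2√Y) = 0.0139809.
η_Y = (∂Q/∂Y)·(Y/Q) = 0.0139809 × (12530.3/416.638) = 0.420.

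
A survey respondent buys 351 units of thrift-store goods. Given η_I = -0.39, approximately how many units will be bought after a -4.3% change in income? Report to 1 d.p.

%ΔQ ≈ η × %ΔI = -0.39 × (-4.3%) = 1.677%.
New Q ≈ 351 × (1 + 0.01677) = 356.9.

356.9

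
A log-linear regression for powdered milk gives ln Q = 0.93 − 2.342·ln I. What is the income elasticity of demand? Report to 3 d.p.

In a log-linear demand, the coefficient on ln I is the income elasticity.
So η = -2.342.

-2.342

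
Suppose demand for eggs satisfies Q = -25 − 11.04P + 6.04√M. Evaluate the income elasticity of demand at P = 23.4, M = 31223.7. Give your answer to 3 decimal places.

0.681

At P = 23.4, M = 31223.7: Q = 783.946.
Holding P constant, ∂Q/∂M = 6.04/(2√M) = 0.0170909.
η_M = (∂Q/∂M)·(M/Q) = 0.0170909 × (31223.7/783.946) = 0.681.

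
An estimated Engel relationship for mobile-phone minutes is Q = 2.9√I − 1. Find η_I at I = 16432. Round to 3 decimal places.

0.501

At I = 16432: Q = 370.743.
dQ/dI = 2.9/(2√I) = 0.0113116 at this income.
η = (dQ/dI)·(I/Q) = 0.0113116 × (16432/370.743) = 0.501.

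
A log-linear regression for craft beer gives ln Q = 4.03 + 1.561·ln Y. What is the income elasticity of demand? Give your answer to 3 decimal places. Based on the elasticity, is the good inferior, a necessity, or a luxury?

In a log-linear demand, the coefficient on ln Y is the income elasticity.
So η = 1.561.
η > 1 ⇒ luxury.

1.561 (luxury)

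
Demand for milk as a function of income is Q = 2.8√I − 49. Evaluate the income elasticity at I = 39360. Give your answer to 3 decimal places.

0.548

At I = 39360: Q = 506.502.
dQ/dI = 2.8/(2√I) = 0.00705668 at this income.
η = (dQ/dI)·(I/Q) = 0.00705668 × (39360/506.502) = 0.548.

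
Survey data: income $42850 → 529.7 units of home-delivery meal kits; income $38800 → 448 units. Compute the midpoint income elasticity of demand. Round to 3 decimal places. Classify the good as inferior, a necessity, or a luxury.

ΔQ = 448 − 529.7 = -81.7; midpoint Q̄ = (529.7 + 448)/2 = 488.85.
ΔI = 38800 − 42850 = -4050; midpoint Ī = (42850 + 38800)/2 = 40825.
η = (ΔQ/Q̄) ÷ (ΔI/Ī) = (-81.7/488.85) ÷ (-4050/40825) = 1.685.
η > 1 ⇒ luxury.

1.685 (luxury)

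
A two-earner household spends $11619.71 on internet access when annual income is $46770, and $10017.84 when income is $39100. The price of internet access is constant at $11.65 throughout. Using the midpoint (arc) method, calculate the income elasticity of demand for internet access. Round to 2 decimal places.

0.83

With a constant price, Q₁ = 11619.71/11.65 = 997.400 and Q₂ = 10017.84/11.65 = 859.900 (equivalently, work directly with expenditure since P cancels).
Midpoint %ΔQ = (10017.84 − 11619.71)/10818.78 = -0.14806; midpoint %ΔI = (39100 − 46770)/42935 = -0.17864.
η = -0.14806 / -0.17864 = 0.83.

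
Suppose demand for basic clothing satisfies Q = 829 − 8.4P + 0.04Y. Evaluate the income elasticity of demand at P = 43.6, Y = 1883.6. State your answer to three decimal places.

At P = 43.6, Y = 1883.6: Q = 538.104.
Holding P constant, ∂Q/∂Y = 0.04.
η_Y = (∂Q/∂Y)·(Y/Q) = 0.04 × (1883.6/538.104) = 0.140.

0.140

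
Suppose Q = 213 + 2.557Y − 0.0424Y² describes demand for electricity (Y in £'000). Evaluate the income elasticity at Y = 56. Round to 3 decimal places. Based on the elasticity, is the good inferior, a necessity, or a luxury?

At Y = 56: Q = 223.2256.
dQ/dY = 2.557 − 0.0848Y = -2.19180.
η = (dQ/dY)·(Y/Q) = -2.19180 × (56/223.2256) = -0.550.
η < 0 ⇒ inferior good.

-0.550 (inferior good)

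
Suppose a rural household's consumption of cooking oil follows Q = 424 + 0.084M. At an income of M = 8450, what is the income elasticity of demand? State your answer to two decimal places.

0.63

At M = 8450: Q = 1133.800.
dQ/dM = 0.084.
η = (dQ/dM)·(M/Q) = 0.084 × (8450/1133.800) = 0.63.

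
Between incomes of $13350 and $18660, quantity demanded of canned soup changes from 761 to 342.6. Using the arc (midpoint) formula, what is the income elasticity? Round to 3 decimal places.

ΔQ = 342.6 − 761 = -418.4; midpoint Q̄ = (761 + 342.6)/2 = 551.8.
ΔI = 18660 − 13350 = 5310; midpoint Ī = (13350 + 18660)/2 = 16005.
η = (ΔQ/Q̄) ÷ (ΔI/Ī) = (-418.4/551.8) ÷ (5310/16005) = -2.285.

-2.285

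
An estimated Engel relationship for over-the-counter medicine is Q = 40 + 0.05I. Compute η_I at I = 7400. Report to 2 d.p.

At I = 7400: Q = 410.000.
dQ/dI = 0.05.
η = (dQ/dI)·(I/Q) = 0.05 × (7400/410.000) = 0.90.

0.90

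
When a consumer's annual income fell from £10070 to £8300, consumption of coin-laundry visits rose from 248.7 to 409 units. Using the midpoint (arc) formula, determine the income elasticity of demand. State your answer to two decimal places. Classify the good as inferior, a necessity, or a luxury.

ΔQ = 409 − 248.7 = 160.3; midpoint Q̄ = (248.7 + 409)/2 = 328.85.
ΔI = 8300 − 10070 = -1770; midpoint Ī = (10070 + 8300)/2 = 9185.
η = (ΔQ/Q̄) ÷ (ΔI/Ī) = (160.3/328.85) ÷ (-1770/9185) = -2.53.
η < 0 ⇒ inferior good.

-2.53 (inferior good)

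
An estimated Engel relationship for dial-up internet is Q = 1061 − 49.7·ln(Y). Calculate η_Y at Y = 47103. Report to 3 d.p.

At Y = 47103: Q = 526.223.
dQ/dY = -49.7/Y = -0.00105513 at this income.
η = (dQ/dY)·(Y/Q) = -0.00105513 × (47103/526.223) = -0.094.

-0.094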